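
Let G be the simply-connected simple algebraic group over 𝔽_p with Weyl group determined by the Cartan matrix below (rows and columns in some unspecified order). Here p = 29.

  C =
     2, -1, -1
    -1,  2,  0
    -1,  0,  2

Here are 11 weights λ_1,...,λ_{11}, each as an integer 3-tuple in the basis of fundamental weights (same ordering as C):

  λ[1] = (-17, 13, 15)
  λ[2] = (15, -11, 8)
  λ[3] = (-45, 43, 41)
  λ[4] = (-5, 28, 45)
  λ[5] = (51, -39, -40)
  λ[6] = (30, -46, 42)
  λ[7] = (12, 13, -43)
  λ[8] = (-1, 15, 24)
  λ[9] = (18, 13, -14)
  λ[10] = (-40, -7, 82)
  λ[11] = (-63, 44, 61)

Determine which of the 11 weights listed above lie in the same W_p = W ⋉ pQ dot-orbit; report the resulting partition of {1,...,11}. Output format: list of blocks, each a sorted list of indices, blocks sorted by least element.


C ↔ A_3 under row/col permutation; |W(A_3)| = 24.

Ā_29 reps of the 11 weights (A_3, coords as presented):

  [1] (14, 2, 0)
  [2] (6, 10, 9)
  [3] (14, 2, 0)
  [4] (0, 4, 13)
  [5] (6, 10, 9)
  [6] (14, 2, 0)
  [7] (14, 2, 0)
  [8] (0, 4, 13)
  [9] (6, 10, 9)
  [10] (6, 10, 9)
  [11] (0, 4, 13)

3 distinct reps among the 11 weights ⇒ 3 W_29-linkage classes:

[[1, 3, 6, 7], [2, 5, 9, 10], [4, 8, 11]]


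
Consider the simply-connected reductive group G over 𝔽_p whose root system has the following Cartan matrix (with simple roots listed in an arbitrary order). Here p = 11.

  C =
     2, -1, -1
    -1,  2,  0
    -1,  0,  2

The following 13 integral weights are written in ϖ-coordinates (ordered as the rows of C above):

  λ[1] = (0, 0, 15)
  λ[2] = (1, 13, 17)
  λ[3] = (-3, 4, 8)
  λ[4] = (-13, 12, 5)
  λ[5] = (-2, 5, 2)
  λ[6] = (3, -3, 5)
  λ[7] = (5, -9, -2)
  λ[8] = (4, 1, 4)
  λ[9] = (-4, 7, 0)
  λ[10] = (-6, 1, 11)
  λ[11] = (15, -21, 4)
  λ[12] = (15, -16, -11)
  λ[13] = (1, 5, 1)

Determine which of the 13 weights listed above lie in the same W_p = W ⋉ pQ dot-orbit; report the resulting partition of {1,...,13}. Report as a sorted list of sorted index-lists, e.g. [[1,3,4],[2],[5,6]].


Root system A_3: the 3×3 matrix C matches after relabeling.

λ_j+ρ reflected into Ā_11 (⟨·,θ^∨⟩≤11); 3-tuples as given:

  λ_1+ρ ↦ (5, 1, 4);  λ_2+ρ ↦ (2, 2, 6);  λ_3+ρ ↦ (2, 2, 6);  λ_4+ρ ↦ (5, 1, 4);  λ_5+ρ ↦ (1, 5, 2);  λ_6+ρ ↦ (2, 2, 6);  λ_7+ρ ↦ (1, 5, 2);  λ_8+ρ ↦ (5, 1, 4);  λ_9+ρ ↦ (1, 5, 2);  λ_10+ρ ↦ (2, 2, 6);  λ_11+ρ ↦ (5, 1, 4);  λ_12+ρ ↦ (5, 1, 4);  λ_13+ρ ↦ (2, 6, 2)

Linkage partition of the 13 weights (4 classes, p=11):

[[1, 4, 8, 11, 12], [2, 3, 6, 10], [5, 7, 9], [13]]


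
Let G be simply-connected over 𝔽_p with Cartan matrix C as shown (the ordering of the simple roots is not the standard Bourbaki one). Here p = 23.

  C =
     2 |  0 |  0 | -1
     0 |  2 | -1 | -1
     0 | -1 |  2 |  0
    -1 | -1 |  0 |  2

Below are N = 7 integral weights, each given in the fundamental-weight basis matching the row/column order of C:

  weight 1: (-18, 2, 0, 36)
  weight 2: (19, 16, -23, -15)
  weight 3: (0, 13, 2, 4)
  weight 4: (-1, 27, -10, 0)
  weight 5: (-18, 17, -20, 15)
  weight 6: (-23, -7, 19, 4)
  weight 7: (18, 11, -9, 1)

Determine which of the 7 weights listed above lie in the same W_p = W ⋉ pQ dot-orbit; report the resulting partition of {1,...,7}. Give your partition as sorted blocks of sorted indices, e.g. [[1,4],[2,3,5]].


Cartan matrix: type A_4 (|W|=120); un-permuting the 4 rows.

λ_j+ρ reflected into Ā_23 (⟨·,θ^∨⟩≤23); 4-tuples as given:

  λ_1 → (1, 14, 3, 5);  λ_2 → (1, 14, 3, 5);  λ_3 → (1, 14, 3, 5);  λ_4 → (1, 14, 3, 5);  λ_5 → (4, 1, 6, 1);  λ_6 → (1, 14, 3, 5);  λ_7 → (9, 2, 2, 2)

The 7 indices split into 3 linkage classes (same alcove rep ⇔ same W_23-dot-orbit):

[[1, 2, 3, 4, 6], [5], [7]]


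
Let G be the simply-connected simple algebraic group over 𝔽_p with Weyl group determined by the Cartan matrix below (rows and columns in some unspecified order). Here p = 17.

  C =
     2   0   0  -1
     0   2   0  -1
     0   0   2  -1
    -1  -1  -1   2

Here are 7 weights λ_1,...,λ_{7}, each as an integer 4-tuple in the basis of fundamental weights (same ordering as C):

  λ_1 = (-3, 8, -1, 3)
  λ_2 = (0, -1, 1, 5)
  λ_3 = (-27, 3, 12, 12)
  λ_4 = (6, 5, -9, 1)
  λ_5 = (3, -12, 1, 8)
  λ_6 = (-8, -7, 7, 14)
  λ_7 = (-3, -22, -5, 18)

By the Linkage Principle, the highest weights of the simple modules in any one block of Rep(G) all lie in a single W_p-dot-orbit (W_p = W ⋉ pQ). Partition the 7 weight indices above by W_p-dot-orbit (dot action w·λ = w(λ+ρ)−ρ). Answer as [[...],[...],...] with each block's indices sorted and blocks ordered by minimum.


C ↔ D_4 under row/col permutation; |W(D_4)| = 192.

Each λ_j+ρ reduced to Ā_17; 4-tuples below use C's row order:

    1: (2, 9, 0, 2)
    2: (1, 0, 2, 6)
    3: (4, 0, 9, 0)
    4: (1, 0, 2, 6)
    5: (2, 9, 0, 2)
    6: (1, 0, 2, 6)
    7: (2, 9, 0, 2)

These 7 weights hit 3 W_17-dot-orbits; sizes (3, 3, 1):

[[1, 5, 7], [2, 4, 6], [3]]


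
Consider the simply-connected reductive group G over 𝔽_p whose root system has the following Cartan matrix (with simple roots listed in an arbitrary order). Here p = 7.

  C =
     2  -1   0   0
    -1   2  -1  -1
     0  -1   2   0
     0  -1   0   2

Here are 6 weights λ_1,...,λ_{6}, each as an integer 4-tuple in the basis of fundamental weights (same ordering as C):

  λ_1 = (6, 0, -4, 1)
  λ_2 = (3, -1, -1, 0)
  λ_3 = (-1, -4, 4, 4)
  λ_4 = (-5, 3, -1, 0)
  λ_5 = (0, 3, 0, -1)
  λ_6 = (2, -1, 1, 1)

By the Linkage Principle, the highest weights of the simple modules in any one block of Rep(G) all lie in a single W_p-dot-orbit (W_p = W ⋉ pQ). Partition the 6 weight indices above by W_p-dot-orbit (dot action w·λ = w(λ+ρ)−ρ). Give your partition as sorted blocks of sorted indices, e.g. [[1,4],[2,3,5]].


Dynkin diagram of C (from the 6 off-diagonal −1 entries): D_4.

Ā_7 reps of the 6 weights (D_4, coords as presented):

  [1] (4, 0, 0, 1) · [2] (4, 0, 0, 1) · [3] (3, 0, 2, 2) · [4] (4, 0, 0, 1) · [5] (1, 1, 1, 0) · [6] (3, 0, 2, 2)

The 6 indices split into 3 linkage classes (same alcove rep ⇔ same W_7-dot-orbit):

[[1, 2, 4], [3, 6], [5]]


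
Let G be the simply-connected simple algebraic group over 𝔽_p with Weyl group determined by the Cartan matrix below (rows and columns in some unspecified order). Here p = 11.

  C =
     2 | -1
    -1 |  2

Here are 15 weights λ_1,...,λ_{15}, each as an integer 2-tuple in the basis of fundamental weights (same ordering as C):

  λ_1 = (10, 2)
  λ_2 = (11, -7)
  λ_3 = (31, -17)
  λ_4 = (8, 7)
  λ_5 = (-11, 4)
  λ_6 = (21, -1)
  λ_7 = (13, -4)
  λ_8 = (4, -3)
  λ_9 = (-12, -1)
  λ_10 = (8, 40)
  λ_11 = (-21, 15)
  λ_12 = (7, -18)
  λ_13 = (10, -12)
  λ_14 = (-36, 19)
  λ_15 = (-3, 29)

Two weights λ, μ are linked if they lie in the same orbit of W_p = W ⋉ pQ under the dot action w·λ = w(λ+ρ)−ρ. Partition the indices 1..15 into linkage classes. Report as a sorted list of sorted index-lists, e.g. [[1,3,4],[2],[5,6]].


A_2 Cartan matrix, 2 simple roots permuted; ρ=(1,1).

Ā_11 reps of the 15 weights (A_2, coords as presented):

    [1] (8, 0)
    [2] (5, 5)
    [3] (5, 5)
    [4] (3, 2)
    [5] (5, 5)
    [6] (0, 11)
    [7] (8, 0)
    [8] (3, 2)
    [9] (0, 11)
    [10] (3, 2)
    [11] (2, 5)
    [12] (3, 2)
    [13] (0, 11)
    [14] (7, 2)
    [15] (3, 2)

Partition of {1..15} into 6 W_11-dot-orbits:

[[1, 7], [2, 3, 5], [4, 8, 10, 12, 15], [6, 9, 13], [11], [14]]


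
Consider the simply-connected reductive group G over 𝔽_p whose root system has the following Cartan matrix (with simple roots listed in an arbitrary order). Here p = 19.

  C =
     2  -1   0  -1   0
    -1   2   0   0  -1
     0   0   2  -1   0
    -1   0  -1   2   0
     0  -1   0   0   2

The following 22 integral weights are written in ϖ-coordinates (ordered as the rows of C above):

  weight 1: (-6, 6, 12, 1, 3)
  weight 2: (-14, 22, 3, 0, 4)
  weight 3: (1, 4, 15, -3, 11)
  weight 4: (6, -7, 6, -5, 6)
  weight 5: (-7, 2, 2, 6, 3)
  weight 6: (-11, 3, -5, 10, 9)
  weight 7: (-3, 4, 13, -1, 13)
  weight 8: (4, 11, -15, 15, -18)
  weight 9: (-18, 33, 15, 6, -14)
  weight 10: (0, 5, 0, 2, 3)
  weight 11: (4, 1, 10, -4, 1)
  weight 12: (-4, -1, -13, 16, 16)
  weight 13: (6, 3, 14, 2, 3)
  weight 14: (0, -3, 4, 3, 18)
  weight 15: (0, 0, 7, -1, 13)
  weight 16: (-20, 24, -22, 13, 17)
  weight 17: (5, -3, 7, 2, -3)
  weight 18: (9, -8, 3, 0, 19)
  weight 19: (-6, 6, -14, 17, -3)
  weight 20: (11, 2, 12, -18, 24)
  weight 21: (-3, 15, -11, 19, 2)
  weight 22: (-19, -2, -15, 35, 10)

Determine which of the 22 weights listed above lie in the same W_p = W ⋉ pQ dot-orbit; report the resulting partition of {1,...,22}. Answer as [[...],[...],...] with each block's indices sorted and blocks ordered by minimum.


Dynkin diagram of C (from the 8 off-diagonal −1 entries): A_5.

λ_j+ρ reflected into Ā_19 (⟨·,θ^∨⟩≤19); 5-tuples as given:

  λ_1 → (2, 2, 8, 3, 2)
  λ_2 → (1, 6, 1, 3, 4)
  λ_3 → (0, 3, 0, 2, 2)
  λ_4 → (3, 3, 3, 1, 1)
  λ_5 → (3, 3, 3, 1, 1)
  λ_6 → (1, 6, 1, 3, 4)
  λ_7 → (0, 3, 0, 2, 2)
  λ_8 → (0, 3, 0, 2, 2)
  λ_9 → (2, 2, 8, 3, 2)
  λ_10 → (1, 6, 1, 3, 4)
  λ_11 → (2, 2, 8, 3, 2)
  λ_12 → (0, 3, 0, 2, 2)
  λ_13 → (1, 6, 1, 3, 4)
  λ_14 → (1, 1, 3, 0, 9)
  λ_15 → (1, 1, 3, 0, 9)
  λ_16 → (5, 0, 12, 0, 1)
  λ_17 → (2, 2, 8, 3, 2)
  λ_18 → (1, 6, 1, 3, 4)
  λ_19 → (5, 0, 12, 0, 1)
  λ_20 → (2, 2, 8, 3, 2)
  λ_21 → (1, 1, 3, 0, 9)
  λ_22 → (1, 1, 3, 0, 9)

Grouping the 22 weights by Ā_19-representative: 6 linkage classes.

[[1, 9, 11, 17, 20], [2, 6, 10, 13, 18], [3, 7, 8, 12], [4, 5], [14, 15, 21, 22], [16, 19]]


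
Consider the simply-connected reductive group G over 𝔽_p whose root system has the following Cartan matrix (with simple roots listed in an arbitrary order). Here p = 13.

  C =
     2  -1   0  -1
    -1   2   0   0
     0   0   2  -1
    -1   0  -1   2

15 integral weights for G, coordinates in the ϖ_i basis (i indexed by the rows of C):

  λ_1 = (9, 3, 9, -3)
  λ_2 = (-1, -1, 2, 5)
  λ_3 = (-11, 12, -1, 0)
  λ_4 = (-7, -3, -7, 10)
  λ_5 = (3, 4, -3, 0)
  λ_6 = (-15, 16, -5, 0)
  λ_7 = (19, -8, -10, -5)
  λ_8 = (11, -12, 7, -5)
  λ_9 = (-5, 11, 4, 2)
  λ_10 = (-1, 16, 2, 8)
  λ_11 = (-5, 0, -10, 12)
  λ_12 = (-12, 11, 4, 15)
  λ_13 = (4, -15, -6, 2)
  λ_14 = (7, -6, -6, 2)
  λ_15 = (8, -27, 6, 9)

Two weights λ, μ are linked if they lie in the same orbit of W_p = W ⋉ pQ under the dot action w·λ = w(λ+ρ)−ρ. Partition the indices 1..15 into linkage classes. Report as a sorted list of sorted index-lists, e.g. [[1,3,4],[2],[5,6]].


Dynkin diagram of C (from the 6 off-diagonal −1 entries): A_4.

Ā_13 reps of the 15 weights (A_4, coords as presented):

  [1] (3, 5, 1, 1);  [2] (0, 0, 3, 6);  [3] (1, 3, 9, 0);  [4] (1, 5, 3, 2);  [5] (3, 5, 1, 1);  [6] (1, 3, 9, 0);  [7] (0, 0, 3, 6);  [8] (3, 5, 1, 1);  [9] (3, 5, 1, 1);  [10] (1, 3, 9, 0);  [11] (1, 3, 9, 0);  [12] (3, 5, 1, 1);  [13] (2, 2, 5, 3);  [14] (1, 5, 3, 2);  [15] (0, 0, 3, 6)

The 15 indices split into 5 linkage classes (same alcove rep ⇔ same W_13-dot-orbit):

[[1, 5, 8, 9, 12], [2, 7, 15], [3, 6, 10, 11], [4, 14], [13]]


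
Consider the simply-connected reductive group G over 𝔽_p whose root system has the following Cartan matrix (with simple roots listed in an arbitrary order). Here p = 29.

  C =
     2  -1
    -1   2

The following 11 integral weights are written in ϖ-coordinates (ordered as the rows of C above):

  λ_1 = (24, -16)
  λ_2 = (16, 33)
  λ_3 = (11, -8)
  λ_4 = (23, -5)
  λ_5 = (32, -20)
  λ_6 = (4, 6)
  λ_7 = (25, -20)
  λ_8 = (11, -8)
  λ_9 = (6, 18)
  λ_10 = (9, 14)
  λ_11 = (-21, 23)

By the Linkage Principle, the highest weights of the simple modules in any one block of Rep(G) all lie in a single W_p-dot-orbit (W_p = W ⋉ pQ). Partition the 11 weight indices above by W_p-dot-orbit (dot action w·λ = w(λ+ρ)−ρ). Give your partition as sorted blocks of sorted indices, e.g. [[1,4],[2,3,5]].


Type A_2, rank 2, |W|=6; reorder rows/cols to standard.

W_29-reps of the 11 weights in Ā_29 (same 2-coord order as C):

  λ_1+ρ ↦ (10, 15);  λ_2+ρ ↦ (5, 7);  λ_3+ρ ↦ (5, 7);  λ_4+ρ ↦ (20, 4);  λ_5+ρ ↦ (10, 15);  λ_6+ρ ↦ (5, 7);  λ_7+ρ ↦ (7, 19);  λ_8+ρ ↦ (5, 7);  λ_9+ρ ↦ (7, 19);  λ_10+ρ ↦ (10, 15);  λ_11+ρ ↦ (20, 4)

These 11 weights hit 4 W_29-dot-orbits; sizes (3, 4, 2, 2):

[[1, 5, 10], [2, 3, 6, 8], [4, 11], [7, 9]]


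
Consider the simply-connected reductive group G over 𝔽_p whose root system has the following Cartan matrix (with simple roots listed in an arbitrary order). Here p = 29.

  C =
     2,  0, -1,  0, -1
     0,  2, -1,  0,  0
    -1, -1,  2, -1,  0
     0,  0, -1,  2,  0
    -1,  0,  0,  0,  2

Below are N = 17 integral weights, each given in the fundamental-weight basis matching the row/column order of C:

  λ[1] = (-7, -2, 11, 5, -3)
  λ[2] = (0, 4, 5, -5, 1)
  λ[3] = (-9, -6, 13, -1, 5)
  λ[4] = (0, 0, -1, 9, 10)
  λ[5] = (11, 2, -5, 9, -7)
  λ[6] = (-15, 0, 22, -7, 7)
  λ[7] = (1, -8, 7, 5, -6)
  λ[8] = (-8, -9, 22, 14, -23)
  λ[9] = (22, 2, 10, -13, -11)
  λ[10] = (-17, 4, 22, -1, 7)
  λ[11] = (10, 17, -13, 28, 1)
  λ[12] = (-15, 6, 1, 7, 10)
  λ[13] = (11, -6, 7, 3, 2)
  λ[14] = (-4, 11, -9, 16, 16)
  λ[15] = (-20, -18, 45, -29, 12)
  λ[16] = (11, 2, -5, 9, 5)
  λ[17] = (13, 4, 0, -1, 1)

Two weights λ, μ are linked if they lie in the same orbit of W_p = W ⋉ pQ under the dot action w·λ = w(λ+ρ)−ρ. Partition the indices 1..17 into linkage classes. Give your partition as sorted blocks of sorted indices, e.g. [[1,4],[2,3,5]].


Root system D_5: the 5×5 matrix C matches after relabeling.

W_29-reps of the 17 weights in Ā_29 (same 5-coord order as C):

  [1] (2, 1, 3, 6, 6) · [2] (1, 5, 2, 4, 2) · [3] (6, 5, 1, 0, 2) · [4] (1, 1, 0, 10, 11) · [5] (2, 1, 3, 6, 6) · [6] (2, 1, 3, 6, 6) · [7] (1, 5, 2, 4, 2) · [8] (6, 5, 1, 0, 2) · [9] (1, 5, 2, 4, 2) · [10] (6, 5, 1, 0, 2) · [11] (1, 1, 0, 10, 11) · [12] (1, 5, 2, 4, 2) · [13] (1, 5, 2, 4, 2) · [14] (2, 1, 3, 6, 6) · [15] (1, 1, 0, 10, 11) · [16] (2, 1, 3, 6, 6) · [17] (6, 5, 1, 0, 2)

Partition of {1..17} into 4 W_29-dot-orbits:

[[1, 5, 6, 14, 16], [2, 7, 9, 12, 13], [3, 8, 10, 17], [4, 11, 15]]


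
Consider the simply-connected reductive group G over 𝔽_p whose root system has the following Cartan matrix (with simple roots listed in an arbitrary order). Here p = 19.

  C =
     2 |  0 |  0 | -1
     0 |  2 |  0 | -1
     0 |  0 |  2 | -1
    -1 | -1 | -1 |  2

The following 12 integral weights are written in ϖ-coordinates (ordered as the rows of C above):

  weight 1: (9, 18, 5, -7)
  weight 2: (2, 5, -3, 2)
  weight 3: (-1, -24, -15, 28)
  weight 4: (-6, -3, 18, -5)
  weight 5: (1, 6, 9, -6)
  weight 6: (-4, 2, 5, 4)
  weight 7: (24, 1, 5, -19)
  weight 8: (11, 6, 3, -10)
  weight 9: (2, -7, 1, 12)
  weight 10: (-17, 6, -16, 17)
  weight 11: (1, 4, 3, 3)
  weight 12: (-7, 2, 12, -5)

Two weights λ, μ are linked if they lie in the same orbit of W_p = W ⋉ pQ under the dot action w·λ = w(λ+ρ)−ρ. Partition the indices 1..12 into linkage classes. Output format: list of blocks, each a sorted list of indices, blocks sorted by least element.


Cartan matrix: type D_4 (|W|=192); un-permuting the 4 rows.

λ_j+ρ reflected into Ā_19 (⟨·,θ^∨⟩≤19); 4-tuples as given:

  λ_1+ρ ↦ (0, 9, 4, 0) · λ_2+ρ ↦ (3, 6, 2, 1) · λ_3+ρ ↦ (2, 5, 4, 4) · λ_4+ρ ↦ (2, 5, 4, 4) · λ_5+ρ ↦ (3, 2, 5, 2) · λ_6+ρ ↦ (3, 3, 6, 2) · λ_7+ρ ↦ (3, 6, 2, 1) · λ_8+ρ ↦ (3, 2, 5, 2) · λ_9+ρ ↦ (3, 6, 2, 1) · λ_10+ρ ↦ (3, 6, 2, 1) · λ_11+ρ ↦ (2, 5, 4, 4) · λ_12+ρ ↦ (3, 6, 2, 1)

Partition of {1..12} into 5 W_19-dot-orbits:

[[1], [2, 7, 9, 10, 12], [3, 4, 11], [5, 8], [6]]


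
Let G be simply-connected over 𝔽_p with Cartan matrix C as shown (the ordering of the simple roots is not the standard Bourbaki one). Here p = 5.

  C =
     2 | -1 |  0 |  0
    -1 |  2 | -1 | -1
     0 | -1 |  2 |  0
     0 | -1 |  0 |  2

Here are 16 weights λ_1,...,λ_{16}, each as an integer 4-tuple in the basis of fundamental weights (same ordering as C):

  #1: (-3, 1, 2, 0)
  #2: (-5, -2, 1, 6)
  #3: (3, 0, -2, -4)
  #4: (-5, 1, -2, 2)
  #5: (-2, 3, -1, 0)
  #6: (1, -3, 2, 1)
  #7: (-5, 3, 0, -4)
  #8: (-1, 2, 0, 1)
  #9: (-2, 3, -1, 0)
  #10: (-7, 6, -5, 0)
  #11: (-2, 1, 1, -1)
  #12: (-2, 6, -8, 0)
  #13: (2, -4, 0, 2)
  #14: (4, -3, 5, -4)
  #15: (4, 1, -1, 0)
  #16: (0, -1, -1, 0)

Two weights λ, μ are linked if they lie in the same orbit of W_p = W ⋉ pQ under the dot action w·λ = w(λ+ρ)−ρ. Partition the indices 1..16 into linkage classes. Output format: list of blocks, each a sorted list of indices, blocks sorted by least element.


Root system D_4: the 4×4 matrix C matches after relabeling.

Ā_5 reps of the 16 weights (D_4, coords as presented):

    λ_1+ρ ↦ (1, 1, 2, 0)
    λ_2+ρ ↦ (1, 1, 1, 0)
    λ_3+ρ ↦ (1, 1, 2, 0)
    λ_4+ρ ↦ (1, 1, 2, 0)
    λ_5+ρ ↦ (1, 0, 0, 1)
    λ_6+ρ ↦ (0, 2, 1, 0)
    λ_7+ρ ↦ (1, 1, 2, 0)
    λ_8+ρ ↦ (1, 0, 0, 1)
    λ_9+ρ ↦ (1, 0, 0, 1)
    λ_10+ρ ↦ (1, 1, 1, 0)
    λ_11+ρ ↦ (1, 1, 2, 0)
    λ_12+ρ ↦ (0, 1, 2, 0)
    λ_13+ρ ↦ (0, 1, 2, 0)
    λ_14+ρ ↦ (1, 0, 0, 1)
    λ_15+ρ ↦ (0, 2, 1, 0)
    λ_16+ρ ↦ (1, 0, 0, 1)

Partition of {1..16} into 5 W_5-dot-orbits:

[[1, 3, 4, 7, 11], [2, 10], [5, 8, 9, 14, 16], [6, 15], [12, 13]]


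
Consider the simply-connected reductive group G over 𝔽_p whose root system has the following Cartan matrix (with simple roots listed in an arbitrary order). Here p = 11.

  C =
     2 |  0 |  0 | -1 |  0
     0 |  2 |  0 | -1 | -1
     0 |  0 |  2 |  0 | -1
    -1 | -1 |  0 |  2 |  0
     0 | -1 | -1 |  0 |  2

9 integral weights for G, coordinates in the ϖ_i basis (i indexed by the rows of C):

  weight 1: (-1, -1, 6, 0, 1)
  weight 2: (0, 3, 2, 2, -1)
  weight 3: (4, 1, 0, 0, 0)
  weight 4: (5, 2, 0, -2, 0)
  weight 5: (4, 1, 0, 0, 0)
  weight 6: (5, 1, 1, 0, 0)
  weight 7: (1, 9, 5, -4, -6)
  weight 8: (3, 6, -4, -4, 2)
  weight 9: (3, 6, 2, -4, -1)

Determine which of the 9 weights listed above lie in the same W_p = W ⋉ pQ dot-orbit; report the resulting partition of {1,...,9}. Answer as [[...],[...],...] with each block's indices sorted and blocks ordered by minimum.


A_5 Cartan matrix, 5 simple roots permuted; ρ=(1,1,1,1,1).

Alcove-folded reps (p=11, 9 weights, presented ϖ-order):

  λ_1+ρ ↦ (0, 0, 7, 1, 2);  λ_2+ρ ↦ (1, 4, 3, 3, 0);  λ_3+ρ ↦ (5, 2, 1, 1, 1);  λ_4+ρ ↦ (5, 2, 1, 1, 1);  λ_5+ρ ↦ (5, 2, 1, 1, 1);  λ_6+ρ ↦ (5, 2, 1, 1, 1);  λ_7+ρ ↦ (1, 2, 1, 2, 5);  λ_8+ρ ↦ (1, 4, 3, 3, 0);  λ_9+ρ ↦ (1, 4, 3, 3, 0)

Partition of {1..9} into 4 W_11-dot-orbits:

[[1], [2, 8, 9], [3, 4, 5, 6], [7]]


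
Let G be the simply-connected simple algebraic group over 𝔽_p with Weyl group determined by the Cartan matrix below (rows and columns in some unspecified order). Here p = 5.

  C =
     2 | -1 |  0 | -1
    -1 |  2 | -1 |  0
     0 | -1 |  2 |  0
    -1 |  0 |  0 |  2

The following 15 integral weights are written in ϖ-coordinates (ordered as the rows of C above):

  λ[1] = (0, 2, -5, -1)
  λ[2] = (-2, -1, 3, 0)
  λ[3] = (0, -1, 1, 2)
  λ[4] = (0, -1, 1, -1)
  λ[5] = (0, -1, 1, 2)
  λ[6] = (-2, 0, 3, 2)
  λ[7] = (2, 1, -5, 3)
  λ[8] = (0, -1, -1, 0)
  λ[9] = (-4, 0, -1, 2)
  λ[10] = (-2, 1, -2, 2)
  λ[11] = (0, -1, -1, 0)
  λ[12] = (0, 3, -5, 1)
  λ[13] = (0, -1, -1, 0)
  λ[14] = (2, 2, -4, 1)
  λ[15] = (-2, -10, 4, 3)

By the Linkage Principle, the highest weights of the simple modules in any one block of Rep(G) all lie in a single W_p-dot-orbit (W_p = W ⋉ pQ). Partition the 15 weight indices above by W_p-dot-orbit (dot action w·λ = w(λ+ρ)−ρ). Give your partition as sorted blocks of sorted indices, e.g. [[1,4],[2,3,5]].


Cartan matrix: type A_4 (|W|=120); un-permuting the 4 rows.

Each λ_j+ρ reduced to Ā_5; 4-tuples below use C's row order:

  λ_1+ρ ↦ (0, 1, 3, 0) · λ_2+ρ ↦ (0, 1, 3, 0) · λ_3+ρ ↦ (1, 0, 1, 2) · λ_4+ρ ↦ (1, 0, 2, 0) · λ_5+ρ ↦ (1, 0, 1, 2) · λ_6+ρ ↦ (1, 0, 2, 0) · λ_7+ρ ↦ (1, 0, 2, 0) · λ_8+ρ ↦ (1, 0, 0, 1) · λ_9+ρ ↦ (1, 0, 2, 0) · λ_10+ρ ↦ (1, 0, 1, 2) · λ_11+ρ ↦ (1, 0, 0, 1) · λ_12+ρ ↦ (1, 0, 2, 0) · λ_13+ρ ↦ (1, 0, 0, 1) · λ_14+ρ ↦ (2, 0, 0, 1) · λ_15+ρ ↦ (0, 1, 3, 0)

Linkage partition of the 15 weights (5 classes, p=5):

[[1, 2, 15], [3, 5, 10], [4, 6, 7, 9, 12], [8, 11, 13], [14]]


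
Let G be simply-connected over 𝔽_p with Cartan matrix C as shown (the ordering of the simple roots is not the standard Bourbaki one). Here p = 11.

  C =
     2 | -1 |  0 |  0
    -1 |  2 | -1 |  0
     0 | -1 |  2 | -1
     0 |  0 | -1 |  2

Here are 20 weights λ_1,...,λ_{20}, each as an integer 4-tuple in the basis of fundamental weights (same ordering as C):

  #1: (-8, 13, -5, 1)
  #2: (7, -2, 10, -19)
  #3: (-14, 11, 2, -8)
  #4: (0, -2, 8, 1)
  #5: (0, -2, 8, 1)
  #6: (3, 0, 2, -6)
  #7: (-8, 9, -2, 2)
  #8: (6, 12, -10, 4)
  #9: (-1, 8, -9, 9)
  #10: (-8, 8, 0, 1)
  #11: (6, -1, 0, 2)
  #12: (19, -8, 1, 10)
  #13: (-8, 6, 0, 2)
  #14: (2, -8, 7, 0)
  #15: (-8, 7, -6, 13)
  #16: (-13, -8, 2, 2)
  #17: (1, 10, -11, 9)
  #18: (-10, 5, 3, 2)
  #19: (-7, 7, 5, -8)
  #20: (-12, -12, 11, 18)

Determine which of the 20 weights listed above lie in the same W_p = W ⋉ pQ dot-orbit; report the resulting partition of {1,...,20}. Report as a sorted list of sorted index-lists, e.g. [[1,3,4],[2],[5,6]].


A_4 Cartan matrix, 4 simple roots permuted; ρ=(1,1,1,1).

Folding the 20 weights λ_j+ρ into Ā_11 (reps in the given 4-coord order):

    [1] (4, 3, 1, 1)
    [2] (7, 0, 1, 3)
    [3] (4, 3, 1, 1)
    [4] (0, 1, 8, 2)
    [5] (0, 1, 8, 2)
    [6] (3, 1, 1, 3)
    [7] (6, 2, 1, 1)
    [8] (2, 2, 0, 5)
    [9] (0, 1, 8, 2)
    [10] (6, 2, 1, 1)
    [11] (7, 0, 1, 3)
    [12] (2, 2, 0, 5)
    [13] (7, 0, 1, 3)
    [14] (4, 3, 1, 1)
    [15] (3, 1, 1, 3)
    [16] (3, 1, 1, 3)
    [17] (0, 1, 8, 2)
    [18] (4, 3, 1, 1)
    [19] (3, 1, 1, 3)
    [20] (0, 1, 8, 2)

The 20 indices split into 6 linkage classes (same alcove rep ⇔ same W_11-dot-orbit):

[[1, 3, 14, 18], [2, 11, 13], [4, 5, 9, 17, 20], [6, 15, 16, 19], [7, 10], [8, 12]]


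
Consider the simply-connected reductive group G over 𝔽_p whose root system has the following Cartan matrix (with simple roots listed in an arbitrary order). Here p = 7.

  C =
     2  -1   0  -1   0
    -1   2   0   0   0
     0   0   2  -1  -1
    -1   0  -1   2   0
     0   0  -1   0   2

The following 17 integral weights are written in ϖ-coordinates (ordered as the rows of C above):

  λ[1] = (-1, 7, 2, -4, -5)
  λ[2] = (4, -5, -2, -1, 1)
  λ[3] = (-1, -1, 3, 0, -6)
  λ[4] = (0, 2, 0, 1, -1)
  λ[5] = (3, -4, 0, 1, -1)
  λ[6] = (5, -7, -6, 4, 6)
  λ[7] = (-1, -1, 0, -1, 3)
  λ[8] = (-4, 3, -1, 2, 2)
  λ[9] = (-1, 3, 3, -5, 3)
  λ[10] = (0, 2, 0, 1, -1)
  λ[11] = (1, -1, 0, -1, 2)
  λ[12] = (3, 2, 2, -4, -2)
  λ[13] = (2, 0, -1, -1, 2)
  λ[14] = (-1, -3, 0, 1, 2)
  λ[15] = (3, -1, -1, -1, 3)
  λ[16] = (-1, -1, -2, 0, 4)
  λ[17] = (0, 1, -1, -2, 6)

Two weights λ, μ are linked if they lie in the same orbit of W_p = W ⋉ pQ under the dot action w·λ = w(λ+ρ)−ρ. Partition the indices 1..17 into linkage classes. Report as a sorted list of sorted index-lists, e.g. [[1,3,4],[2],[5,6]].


Type A_5, rank 5, |W|=720; reorder rows/cols to standard.

Ā_7 reps of the 17 weights (A_5, coords as presented):

  λ_1+ρ ↦ (1, 3, 1, 2, 0);  λ_2+ρ ↦ (0, 4, 0, 1, 1);  λ_3+ρ ↦ (0, 0, 1, 0, 4);  λ_4+ρ ↦ (1, 3, 1, 2, 0);  λ_5+ρ ↦ (1, 3, 1, 2, 0);  λ_6+ρ ↦ (0, 0, 1, 0, 4);  λ_7+ρ ↦ (0, 0, 1, 0, 4);  λ_8+ρ ↦ (3, 1, 0, 0, 3);  λ_9+ρ ↦ (3, 1, 0, 0, 3);  λ_10+ρ ↦ (1, 3, 1, 2, 0);  λ_11+ρ ↦ (2, 0, 1, 0, 3);  λ_12+ρ ↦ (1, 3, 1, 2, 0);  λ_13+ρ ↦ (3, 1, 0, 0, 3);  λ_14+ρ ↦ (2, 0, 1, 0, 3);  λ_15+ρ ↦ (3, 1, 0, 0, 3);  λ_16+ρ ↦ (0, 0, 1, 0, 4);  λ_17+ρ ↦ (0, 0, 1, 0, 4)

Linkage partition of the 17 weights (5 classes, p=7):

[[1, 4, 5, 10, 12], [2], [3, 6, 7, 16, 17], [8, 9, 13, 15], [11, 14]]


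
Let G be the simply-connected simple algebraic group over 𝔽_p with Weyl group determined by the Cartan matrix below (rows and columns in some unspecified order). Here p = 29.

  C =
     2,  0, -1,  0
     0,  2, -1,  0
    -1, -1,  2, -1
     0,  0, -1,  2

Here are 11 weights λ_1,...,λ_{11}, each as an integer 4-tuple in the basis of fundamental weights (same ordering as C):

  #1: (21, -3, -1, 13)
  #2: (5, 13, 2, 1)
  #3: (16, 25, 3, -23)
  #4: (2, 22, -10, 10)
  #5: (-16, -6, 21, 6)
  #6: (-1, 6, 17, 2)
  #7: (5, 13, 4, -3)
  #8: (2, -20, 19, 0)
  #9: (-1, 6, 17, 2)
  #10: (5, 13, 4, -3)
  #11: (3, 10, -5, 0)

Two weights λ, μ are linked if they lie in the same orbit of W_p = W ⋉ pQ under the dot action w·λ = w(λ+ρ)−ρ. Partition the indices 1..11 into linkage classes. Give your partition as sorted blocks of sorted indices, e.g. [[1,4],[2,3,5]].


Root system D_4: the 4×4 matrix C matches after relabeling.

λ_j+ρ reflected into Ā_29 (⟨·,θ^∨⟩≤29); 4-tuples as given:

    [1] (15, 5, 0, 7)
    [2] (6, 14, 3, 2)
    [3] (0, 7, 1, 3)
    [4] (6, 14, 3, 2)
    [5] (15, 5, 0, 7)
    [6] (0, 7, 1, 3)
    [7] (6, 14, 3, 2)
    [8] (3, 19, 1, 1)
    [9] (0, 7, 1, 3)
    [10] (6, 14, 3, 2)
    [11] (0, 7, 1, 3)

Grouping the 11 weights by Ā_29-representative: 4 linkage classes.

[[1, 5], [2, 4, 7, 10], [3, 6, 9, 11], [8]]


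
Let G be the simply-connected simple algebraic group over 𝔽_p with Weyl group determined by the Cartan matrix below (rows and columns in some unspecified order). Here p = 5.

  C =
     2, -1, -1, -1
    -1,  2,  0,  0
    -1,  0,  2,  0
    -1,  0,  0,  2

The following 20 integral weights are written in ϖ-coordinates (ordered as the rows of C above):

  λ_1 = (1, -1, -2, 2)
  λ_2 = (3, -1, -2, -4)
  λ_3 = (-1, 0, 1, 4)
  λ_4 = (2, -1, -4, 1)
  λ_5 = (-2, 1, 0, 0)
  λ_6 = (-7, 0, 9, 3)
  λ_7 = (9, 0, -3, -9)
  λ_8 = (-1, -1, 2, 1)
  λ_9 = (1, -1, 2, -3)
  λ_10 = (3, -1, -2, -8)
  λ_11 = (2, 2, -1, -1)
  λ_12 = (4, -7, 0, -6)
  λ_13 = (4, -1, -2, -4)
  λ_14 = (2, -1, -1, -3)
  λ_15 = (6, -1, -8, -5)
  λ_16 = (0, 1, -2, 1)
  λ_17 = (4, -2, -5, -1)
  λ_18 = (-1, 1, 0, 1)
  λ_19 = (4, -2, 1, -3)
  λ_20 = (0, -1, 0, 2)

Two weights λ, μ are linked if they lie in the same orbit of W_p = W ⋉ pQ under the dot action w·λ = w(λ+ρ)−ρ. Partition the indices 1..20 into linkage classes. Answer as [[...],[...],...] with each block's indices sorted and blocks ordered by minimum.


D_4 Cartan matrix, 4 simple roots permuted; ρ=(1,1,1,1).

Each λ_j+ρ reduced to Ā_5; 4-tuples below use C's row order:

  1: (0, 0, 1, 3);  2: (0, 0, 1, 3);  3: (0, 2, 1, 2);  4: (0, 0, 3, 2);  5: (1, 1, 0, 0);  6: (0, 0, 1, 3);  7: (1, 1, 0, 0);  8: (0, 0, 3, 2);  9: (0, 0, 3, 2);  10: (1, 1, 0, 0);  11: (1, 1, 0, 0);  12: (0, 1, 4, 0);  13: (0, 0, 1, 3);  14: (1, 0, 0, 2);  15: (0, 2, 1, 2);  16: (0, 2, 1, 2);  17: (0, 1, 4, 0);  18: (0, 2, 1, 2);  19: (1, 1, 0, 0);  20: (0, 0, 1, 3)

Grouping the 20 weights by Ā_5-representative: 6 linkage classes.

[[1, 2, 6, 13, 20], [3, 15, 16, 18], [4, 8, 9], [5, 7, 10, 11, 19], [12, 17], [14]]


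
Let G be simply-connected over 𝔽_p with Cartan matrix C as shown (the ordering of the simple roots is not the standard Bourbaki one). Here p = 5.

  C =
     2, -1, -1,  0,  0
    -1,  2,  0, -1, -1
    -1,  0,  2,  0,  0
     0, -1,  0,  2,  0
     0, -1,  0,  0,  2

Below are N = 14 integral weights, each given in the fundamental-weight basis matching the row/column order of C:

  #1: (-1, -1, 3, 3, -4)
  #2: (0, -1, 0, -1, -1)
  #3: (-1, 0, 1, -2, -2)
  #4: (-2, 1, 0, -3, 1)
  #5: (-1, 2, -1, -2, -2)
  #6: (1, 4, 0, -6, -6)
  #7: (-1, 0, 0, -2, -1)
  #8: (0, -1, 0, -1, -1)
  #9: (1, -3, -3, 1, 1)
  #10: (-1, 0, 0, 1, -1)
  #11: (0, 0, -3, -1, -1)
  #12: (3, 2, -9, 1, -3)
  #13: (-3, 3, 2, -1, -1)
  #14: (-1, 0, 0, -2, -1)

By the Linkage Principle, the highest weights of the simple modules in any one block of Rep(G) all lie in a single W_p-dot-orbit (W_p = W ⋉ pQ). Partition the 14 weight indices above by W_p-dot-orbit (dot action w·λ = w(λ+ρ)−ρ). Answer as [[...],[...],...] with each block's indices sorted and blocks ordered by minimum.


Cartan matrix: type D_5 (|W|=1920); un-permuting the 5 rows.

λ_j+ρ reflected into Ā_5 (⟨·,θ^∨⟩≤5); 5-tuples as given:

  λ_1 → (0, 0, 1, 1, 0) · λ_2 → (1, 0, 1, 0, 0) · λ_3 → (1, 0, 1, 0, 0) · λ_4 → (0, 1, 0, 1, 1) · λ_5 → (0, 1, 0, 1, 1) · λ_6 → (2, 0, 0, 0, 0) · λ_7 → (0, 0, 1, 1, 0) · λ_8 → (1, 0, 1, 0, 0) · λ_9 → (2, 0, 0, 0, 0) · λ_10 → (0, 1, 1, 2, 0) · λ_11 → (1, 0, 1, 0, 0) · λ_12 → (0, 1, 0, 1, 1) · λ_13 → (1, 0, 1, 0, 0) · λ_14 → (0, 0, 1, 1, 0)

Linkage partition of the 14 weights (5 classes, p=5):

[[1, 7, 14], [2, 3, 8, 11, 13], [4, 5, 12], [6, 9], [10]]


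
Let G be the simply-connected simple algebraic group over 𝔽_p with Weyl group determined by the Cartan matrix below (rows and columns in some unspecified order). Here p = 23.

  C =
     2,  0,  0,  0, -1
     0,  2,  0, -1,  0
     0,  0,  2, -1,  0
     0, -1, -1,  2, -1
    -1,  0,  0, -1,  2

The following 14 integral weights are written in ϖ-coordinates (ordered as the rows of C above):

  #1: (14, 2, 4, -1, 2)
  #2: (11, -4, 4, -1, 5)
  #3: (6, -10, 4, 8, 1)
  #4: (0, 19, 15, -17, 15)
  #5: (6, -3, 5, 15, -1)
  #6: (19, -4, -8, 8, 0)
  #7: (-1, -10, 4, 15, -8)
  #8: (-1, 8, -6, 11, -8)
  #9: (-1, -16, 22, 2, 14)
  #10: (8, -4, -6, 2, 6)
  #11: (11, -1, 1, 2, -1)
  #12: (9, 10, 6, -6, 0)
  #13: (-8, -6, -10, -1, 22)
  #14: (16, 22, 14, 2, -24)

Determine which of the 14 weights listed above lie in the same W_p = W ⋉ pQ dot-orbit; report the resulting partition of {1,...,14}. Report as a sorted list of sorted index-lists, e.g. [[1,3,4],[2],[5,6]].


C ↔ D_5 under row/col permutation; |W(D_5)| = 1920.

W_23-reps of the 14 weights in Ā_23 (same 5-coord order as C):

  λ_1+ρ ↦ (12, 0, 2, 3, 0) · λ_2+ρ ↦ (12, 0, 2, 3, 0) · λ_3+ρ ↦ (7, 9, 5, 0, 0) · λ_4+ρ ↦ (13, 4, 0, 2, 1) · λ_5+ρ ↦ (13, 4, 0, 2, 1) · λ_6+ρ ↦ (13, 4, 0, 2, 1) · λ_7+ρ ↦ (7, 9, 5, 0, 0) · λ_8+ρ ↦ (7, 9, 5, 0, 0) · λ_9+ρ ↦ (12, 0, 2, 3, 0) · λ_10+ρ ↦ (9, 2, 0, 3, 2) · λ_11+ρ ↦ (12, 0, 2, 3, 0) · λ_12+ρ ↦ (6, 6, 2, 1, 3) · λ_13+ρ ↦ (7, 9, 5, 0, 0) · λ_14+ρ ↦ (12, 0, 2, 3, 0)

The 14 indices split into 5 linkage classes (same alcove rep ⇔ same W_23-dot-orbit):

[[1, 2, 9, 11, 14], [3, 7, 8, 13], [4, 5, 6], [10], [12]]


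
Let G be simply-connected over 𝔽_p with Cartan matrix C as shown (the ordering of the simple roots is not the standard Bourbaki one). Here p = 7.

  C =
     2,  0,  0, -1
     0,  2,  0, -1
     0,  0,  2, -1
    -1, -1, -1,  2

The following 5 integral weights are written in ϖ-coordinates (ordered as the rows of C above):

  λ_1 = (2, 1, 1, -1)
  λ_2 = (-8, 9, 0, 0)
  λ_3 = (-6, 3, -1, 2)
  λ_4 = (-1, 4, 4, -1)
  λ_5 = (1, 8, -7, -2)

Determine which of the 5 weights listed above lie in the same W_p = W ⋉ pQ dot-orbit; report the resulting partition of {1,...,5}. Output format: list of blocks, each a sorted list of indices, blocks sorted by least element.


D_4 Cartan matrix, 4 simple roots permuted; ρ=(1,1,1,1).

Folding the 5 weights λ_j+ρ into Ā_7 (reps in the given 4-coord order):

  λ_1+ρ ↦ (3, 2, 2, 0);  λ_2+ρ ↦ (3, 0, 1, 1);  λ_3+ρ ↦ (3, 2, 2, 0);  λ_4+ρ ↦ (3, 2, 2, 0);  λ_5+ρ ↦ (3, 0, 1, 1)

Partition of {1..5} into 2 W_7-dot-orbits:

[[1, 3, 4], [2, 5]]


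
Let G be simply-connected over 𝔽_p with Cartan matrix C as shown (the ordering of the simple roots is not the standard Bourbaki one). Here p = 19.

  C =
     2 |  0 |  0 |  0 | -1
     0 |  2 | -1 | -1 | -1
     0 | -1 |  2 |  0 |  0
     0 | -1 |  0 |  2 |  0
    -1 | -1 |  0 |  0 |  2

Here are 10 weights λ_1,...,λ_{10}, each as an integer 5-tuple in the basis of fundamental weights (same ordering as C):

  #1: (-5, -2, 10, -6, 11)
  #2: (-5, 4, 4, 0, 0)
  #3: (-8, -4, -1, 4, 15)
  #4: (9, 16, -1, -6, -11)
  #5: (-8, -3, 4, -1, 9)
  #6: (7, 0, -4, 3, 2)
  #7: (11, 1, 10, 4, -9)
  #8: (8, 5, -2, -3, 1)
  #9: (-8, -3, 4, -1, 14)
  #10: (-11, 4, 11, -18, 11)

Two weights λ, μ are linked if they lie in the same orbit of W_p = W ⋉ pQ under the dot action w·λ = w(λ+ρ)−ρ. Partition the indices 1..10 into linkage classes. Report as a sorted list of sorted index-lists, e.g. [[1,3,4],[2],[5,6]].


Cartan matrix: type D_5 (|W|=1920); un-permuting the 5 rows.

Alcove-folded reps (p=19, 10 weights, presented ϖ-order):

    [1] (1, 2, 5, 1, 3)
    [2] (1, 2, 5, 1, 3)
    [3] (7, 0, 3, 2, 1)
    [4] (0, 2, 0, 5, 0)
    [5] (7, 0, 3, 2, 1)
    [6] (8, 2, 1, 2, 1)
    [7] (1, 2, 5, 1, 3)
    [8] (8, 2, 1, 2, 1)
    [9] (7, 0, 3, 2, 1)
    [10] (0, 2, 0, 5, 0)

The 10 indices split into 4 linkage classes (same alcove rep ⇔ same W_19-dot-orbit):

[[1, 2, 7], [3, 5, 9], [4, 10], [6, 8]]


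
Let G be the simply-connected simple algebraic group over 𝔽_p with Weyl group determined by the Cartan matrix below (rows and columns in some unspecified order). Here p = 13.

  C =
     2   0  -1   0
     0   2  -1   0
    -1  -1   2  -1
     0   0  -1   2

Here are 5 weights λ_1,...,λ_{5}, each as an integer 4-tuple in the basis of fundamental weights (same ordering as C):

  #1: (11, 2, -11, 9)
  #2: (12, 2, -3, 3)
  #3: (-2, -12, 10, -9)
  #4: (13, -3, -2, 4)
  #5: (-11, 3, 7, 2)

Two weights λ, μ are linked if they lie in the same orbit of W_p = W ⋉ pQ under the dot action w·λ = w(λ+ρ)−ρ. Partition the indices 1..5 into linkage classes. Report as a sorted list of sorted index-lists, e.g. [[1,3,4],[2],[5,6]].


Root system D_4: the 4×4 matrix C matches after relabeling.

λ_j+ρ reflected into Ā_13 (⟨·,θ^∨⟩≤13); 4-tuples as given:

  [1] (2, 7, 1, 0);  [2] (8, 2, 0, 1);  [3] (8, 2, 0, 1);  [4] (8, 2, 0, 1);  [5] (8, 2, 0, 1)

2 distinct reps among the 5 weights ⇒ 2 W_13-linkage classes:

[[1], [2, 3, 4, 5]]


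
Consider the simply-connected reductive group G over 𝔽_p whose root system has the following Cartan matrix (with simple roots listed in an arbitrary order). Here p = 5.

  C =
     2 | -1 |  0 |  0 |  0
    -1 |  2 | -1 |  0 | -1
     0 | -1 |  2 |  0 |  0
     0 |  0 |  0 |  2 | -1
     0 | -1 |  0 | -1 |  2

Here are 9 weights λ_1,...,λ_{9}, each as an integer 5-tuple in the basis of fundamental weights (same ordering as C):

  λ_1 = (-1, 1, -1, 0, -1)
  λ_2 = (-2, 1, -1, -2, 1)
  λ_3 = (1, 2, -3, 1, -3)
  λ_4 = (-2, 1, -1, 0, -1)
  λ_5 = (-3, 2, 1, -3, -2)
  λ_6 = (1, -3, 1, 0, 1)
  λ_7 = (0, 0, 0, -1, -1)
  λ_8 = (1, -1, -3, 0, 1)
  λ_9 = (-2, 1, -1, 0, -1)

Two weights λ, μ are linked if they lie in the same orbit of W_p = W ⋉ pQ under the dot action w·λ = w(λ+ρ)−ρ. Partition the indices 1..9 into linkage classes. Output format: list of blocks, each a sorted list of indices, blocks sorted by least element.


Cartan matrix: type D_5 (|W|=1920); un-permuting the 5 rows.

Folding the 9 weights λ_j+ρ into Ā_5 (reps in the given 5-coord order):

  [1] (0, 2, 0, 1, 0) · [2] (1, 1, 0, 1, 0) · [3] (1, 1, 1, 0, 0) · [4] (1, 1, 0, 1, 0) · [5] (0, 2, 0, 1, 0) · [6] (0, 2, 0, 1, 0) · [7] (1, 1, 1, 0, 0) · [8] (0, 2, 0, 1, 0) · [9] (1, 1, 0, 1, 0)

The 9 indices split into 3 linkage classes (same alcove rep ⇔ same W_5-dot-orbit):

[[1, 5, 6, 8], [2, 4, 9], [3, 7]]


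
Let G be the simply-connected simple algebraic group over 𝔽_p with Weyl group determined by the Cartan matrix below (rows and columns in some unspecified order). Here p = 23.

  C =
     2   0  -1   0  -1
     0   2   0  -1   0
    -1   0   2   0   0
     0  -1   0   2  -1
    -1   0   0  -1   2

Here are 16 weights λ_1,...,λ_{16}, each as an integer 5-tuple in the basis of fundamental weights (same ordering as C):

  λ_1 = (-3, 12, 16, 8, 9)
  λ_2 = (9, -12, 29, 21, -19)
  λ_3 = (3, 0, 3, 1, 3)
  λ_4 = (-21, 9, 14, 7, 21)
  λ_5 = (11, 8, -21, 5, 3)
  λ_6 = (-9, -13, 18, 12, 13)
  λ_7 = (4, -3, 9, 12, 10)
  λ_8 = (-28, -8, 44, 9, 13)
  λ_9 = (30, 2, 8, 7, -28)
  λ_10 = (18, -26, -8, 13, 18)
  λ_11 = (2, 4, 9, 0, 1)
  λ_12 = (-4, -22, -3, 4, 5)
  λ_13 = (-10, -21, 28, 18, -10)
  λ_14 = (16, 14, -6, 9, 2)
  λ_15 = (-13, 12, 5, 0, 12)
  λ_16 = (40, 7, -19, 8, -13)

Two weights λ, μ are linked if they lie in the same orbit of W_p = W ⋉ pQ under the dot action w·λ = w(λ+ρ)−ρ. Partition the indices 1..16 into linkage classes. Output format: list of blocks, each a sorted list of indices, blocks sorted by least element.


Cartan matrix: type A_5 (|W|=720); un-permuting the 5 rows.

Folding the 16 weights λ_j+ρ into Ā_23 (reps in the given 5-coord order):

  1: (6, 9, 2, 1, 1);  2: (1, 7, 1, 3, 7);  3: (4, 1, 4, 2, 4);  4: (3, 5, 10, 1, 2);  5: (4, 1, 4, 2, 4);  6: (4, 1, 4, 2, 4);  7: (1, 7, 1, 3, 7);  8: (1, 6, 3, 3, 9);  9: (4, 1, 4, 2, 4);  10: (4, 1, 4, 2, 4);  11: (3, 5, 10, 1, 2);  12: (3, 5, 10, 1, 2);  13: (1, 6, 3, 3, 9);  14: (3, 5, 10, 1, 2);  15: (6, 9, 2, 1, 1);  16: (0, 3, 5, 9, 6)

Partition of {1..16} into 6 W_23-dot-orbits:

[[1, 15], [2, 7], [3, 5, 6, 9, 10], [4, 11, 12, 14], [8, 13], [16]]


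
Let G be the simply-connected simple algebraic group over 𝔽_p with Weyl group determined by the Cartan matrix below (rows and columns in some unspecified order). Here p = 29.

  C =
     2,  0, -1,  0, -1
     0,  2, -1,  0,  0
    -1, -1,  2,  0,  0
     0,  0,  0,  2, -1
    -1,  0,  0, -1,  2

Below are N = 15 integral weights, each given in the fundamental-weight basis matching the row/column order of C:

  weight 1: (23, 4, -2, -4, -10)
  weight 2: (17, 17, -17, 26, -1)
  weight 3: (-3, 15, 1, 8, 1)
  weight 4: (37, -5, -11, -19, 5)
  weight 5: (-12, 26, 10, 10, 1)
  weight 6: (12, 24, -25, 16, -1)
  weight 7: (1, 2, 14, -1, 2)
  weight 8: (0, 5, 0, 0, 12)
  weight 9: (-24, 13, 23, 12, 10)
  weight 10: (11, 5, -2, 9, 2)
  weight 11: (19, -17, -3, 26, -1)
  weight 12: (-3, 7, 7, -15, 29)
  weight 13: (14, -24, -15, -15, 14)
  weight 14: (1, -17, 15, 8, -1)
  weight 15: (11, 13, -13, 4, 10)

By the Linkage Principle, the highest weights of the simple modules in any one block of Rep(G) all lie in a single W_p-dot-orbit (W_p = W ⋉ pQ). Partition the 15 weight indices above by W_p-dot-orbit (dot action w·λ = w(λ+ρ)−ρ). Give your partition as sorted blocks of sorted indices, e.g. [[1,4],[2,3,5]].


C ↔ A_5 under row/col permutation; |W(A_5)| = 720.

λ_j+ρ reflected into Ā_29 (⟨·,θ^∨⟩≤29); 5-tuples as given:

  [1] (11, 4, 1, 9, 3);  [2] (2, 16, 0, 9, 0);  [3] (2, 16, 0, 9, 0);  [4] (11, 4, 1, 9, 3);  [5] (2, 16, 0, 9, 0);  [6] (0, 1, 12, 4, 11);  [7] (2, 3, 15, 0, 3);  [8] (1, 6, 1, 1, 13);  [9] (11, 4, 1, 9, 3);  [10] (11, 4, 1, 9, 3);  [11] (2, 16, 0, 9, 0);  [12] (1, 6, 1, 1, 13);  [13] (1, 6, 1, 1, 13);  [14] (2, 16, 0, 9, 0);  [15] (0, 1, 12, 4, 11)

Grouping the 15 weights by Ā_29-representative: 5 linkage classes.

[[1, 4, 9, 10], [2, 3, 5, 11, 14], [6, 15], [7], [8, 12, 13]]


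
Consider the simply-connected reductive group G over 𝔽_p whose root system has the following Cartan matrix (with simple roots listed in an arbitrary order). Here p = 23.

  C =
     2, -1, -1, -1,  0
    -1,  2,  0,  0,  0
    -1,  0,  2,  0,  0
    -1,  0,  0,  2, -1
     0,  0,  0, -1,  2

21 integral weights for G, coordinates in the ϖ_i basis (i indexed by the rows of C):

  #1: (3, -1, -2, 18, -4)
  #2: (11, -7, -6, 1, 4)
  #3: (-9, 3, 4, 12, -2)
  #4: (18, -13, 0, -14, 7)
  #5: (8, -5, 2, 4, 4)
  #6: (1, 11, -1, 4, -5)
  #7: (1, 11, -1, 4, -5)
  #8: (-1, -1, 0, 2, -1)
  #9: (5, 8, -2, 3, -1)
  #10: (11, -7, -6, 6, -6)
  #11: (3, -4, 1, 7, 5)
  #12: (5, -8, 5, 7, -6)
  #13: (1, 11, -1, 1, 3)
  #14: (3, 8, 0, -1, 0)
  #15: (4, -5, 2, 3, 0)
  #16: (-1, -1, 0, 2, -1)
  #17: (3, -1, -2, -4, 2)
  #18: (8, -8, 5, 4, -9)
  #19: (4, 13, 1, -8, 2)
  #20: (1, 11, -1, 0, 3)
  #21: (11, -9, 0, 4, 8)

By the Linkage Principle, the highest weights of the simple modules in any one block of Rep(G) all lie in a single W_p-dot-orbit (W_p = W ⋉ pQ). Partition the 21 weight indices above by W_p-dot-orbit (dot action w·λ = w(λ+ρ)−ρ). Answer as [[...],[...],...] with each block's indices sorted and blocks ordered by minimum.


Cartan matrix: type D_5 (|W|=1920); un-permuting the 5 rows.

Folding the 21 weights λ_j+ρ into Ā_23 (reps in the given 5-coord order):

  1: (0, 0, 1, 3, 0)
  2: (1, 6, 5, 2, 5)
  3: (1, 4, 3, 4, 1)
  4: (1, 6, 5, 2, 5)
  5: (1, 4, 3, 4, 1)
  6: (2, 12, 0, 1, 4)
  7: (2, 12, 0, 1, 4)
  8: (0, 0, 1, 3, 0)
  9: (4, 9, 1, 0, 1)
  10: (1, 6, 5, 2, 5)
  11: (1, 3, 2, 2, 6)
  12: (1, 6, 5, 2, 5)
  13: (2, 12, 0, 1, 4)
  14: (4, 9, 1, 0, 1)
  15: (1, 4, 3, 4, 1)
  16: (0, 0, 1, 3, 0)
  17: (0, 0, 1, 3, 0)
  18: (1, 6, 5, 2, 5)
  19: (2, 12, 0, 1, 4)
  20: (2, 12, 0, 1, 4)
  21: (1, 4, 3, 4, 1)

The 21 indices split into 6 linkage classes (same alcove rep ⇔ same W_23-dot-orbit):

[[1, 8, 16, 17], [2, 4, 10, 12, 18], [3, 5, 15, 21], [6, 7, 13, 19, 20], [9, 14], [11]]
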